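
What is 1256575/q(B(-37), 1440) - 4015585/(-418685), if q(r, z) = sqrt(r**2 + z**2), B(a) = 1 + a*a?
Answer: 803117/83737 + 50263*sqrt(39505)/15802 ≈ 641.80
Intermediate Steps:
B(a) = 1 + a**2
1256575/q(B(-37), 1440) - 4015585/(-418685) = 1256575/(sqrt((1 + (-37)**2)**2 + 1440**2)) - 4015585/(-418685) = 1256575/(sqrt((1 + 1369)**2 + 2073600)) - 4015585*(-1/418685) = 1256575/(sqrt(1370**2 + 2073600)) + 803117/83737 = 1256575/(sqrt(1876900 + 2073600)) + 803117/83737 = 1256575/(sqrt(3950500)) + 803117/83737 = 1256575/((10*sqrt(39505))) + 803117/83737 = 1256575*(sqrt(39505)/395050) + 803117/83737 = 50263*sqrt(39505)/15802 + 803117/83737 = 803117/83737 + 50263*sqrt(39505)/15802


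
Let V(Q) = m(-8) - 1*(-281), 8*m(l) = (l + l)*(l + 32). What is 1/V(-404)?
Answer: 1/233 ≈ 0.0042918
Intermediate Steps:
m(l) = l*(32 + l)/4 (m(l) = ((l + l)*(l + 32))/8 = ((2*l)*(32 + l))/8 = (2*l*(32 + l))/8 = l*(32 + l)/4)
V(Q) = 233 (V(Q) = (¼)*(-8)*(32 - 8) - 1*(-281) = (¼)*(-8)*24 + 281 = -48 + 281 = 233)
1/V(-404) = 1/233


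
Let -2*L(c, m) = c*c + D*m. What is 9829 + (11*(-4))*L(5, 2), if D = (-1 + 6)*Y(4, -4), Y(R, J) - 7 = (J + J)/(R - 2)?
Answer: 11039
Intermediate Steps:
Y(R, J) = 7 + 2*J/(-2 + R) (Y(R, J) = 7 + (J + J)/(R - 2) = 7 + (2*J)/(-2 + R) = 7 + 2*J/(-2 + R))
D = 15 (D = (-1 + 6)*((-14 + 2*(-4) + 7*4)/(-2 + 4)) = 5*((-14 - 8 + 28)/2) = 5*((½)*6) = 5*3 = 15)
L(c, m) = -15*m/2 - c²/2 (L(c, m) = -(c*c + 15*m)/2 = -(c² + 15*m)/2 = -15*m/2 - c²/2)
9829 + (11*(-4))*L(5, 2) = 9829 + (11*(-4))*(-15/2*2 - ½*5²) = 9829 - 44*(-15 - ½*25) = 9829 - 44*(-15 - 25/2) = 9829 - 44*(-55/2) = 9829 + 1210 = 11039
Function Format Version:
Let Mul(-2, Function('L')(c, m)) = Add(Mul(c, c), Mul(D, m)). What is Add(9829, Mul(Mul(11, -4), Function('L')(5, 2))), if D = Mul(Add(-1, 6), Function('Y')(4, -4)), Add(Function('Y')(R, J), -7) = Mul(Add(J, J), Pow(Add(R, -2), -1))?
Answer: 11039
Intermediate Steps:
Function('Y')(R, J) = Add(7, Mul(2, J, Pow(Add(-2, R), -1))) (Function('Y')(R, J) = Add(7, Mul(Add(J, J), Pow(Add(R, -2), -1))) = Add(7, Mul(Mul(2, J), Pow(Add(-2, R), -1))) = Add(7, Mul(2, J, Pow(Add(-2, R), -1))))
D = 15 (D = Mul(Add(-1, 6), Mul(Pow(Add(-2, 4), -1), Add(-14, Mul(2, -4), Mul(7, 4)))) = Mul(5, Mul(Pow(2, -1), Add(-14, -8, 28))) = Mul(5, Mul(Rational(1, 2), 6)) = Mul(5, 3) = 15)
Function('L')(c, m) = Add(Mul(Rational(-15, 2), m), Mul(Rational(-1, 2), Pow(c, 2))) (Function('L')(c, m) = Mul(Rational(-1, 2), Add(Mul(c, c), Mul(15, m))) = Mul(Rational(-1, 2), Add(Pow(c, 2), Mul(15, m))) = Add(Mul(Rational(-15, 2), m), Mul(Rational(-1, 2), Pow(c, 2))))
Add(9829, Mul(Mul(11, -4), Function('L')(5, 2))) = Add(9829, Mul(Mul(11, -4), Add(Mul(Rational(-15, 2), 2), Mul(Rational(-1, 2), Pow(5, 2))))) = Add(9829, Mul(-44, Add(-15, Mul(Rational(-1, 2), 25)))) = Add(9829, Mul(-44, Add(-15, Rational(-25, 2)))) = Add(9829, Mul(-44, Rational(-55, 2))) = Add(9829, 1210) = 11039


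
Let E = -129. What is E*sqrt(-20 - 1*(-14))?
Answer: -129*I*sqrt(6) ≈ -315.98*I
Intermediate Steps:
E*sqrt(-20 - 1*(-14)) = -129*sqrt(-20 - 1*(-14)) = -129*sqrt(-20 + 14) = -129*I*sqrt(6)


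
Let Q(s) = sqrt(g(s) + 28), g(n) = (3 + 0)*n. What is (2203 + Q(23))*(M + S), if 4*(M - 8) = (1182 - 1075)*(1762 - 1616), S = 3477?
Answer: 32562543/2 + 14781*sqrt(97)/2 ≈ 1.6354e+7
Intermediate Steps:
g(n) = 3*n
Q(s) = sqrt(28 + 3*s) (Q(s) = sqrt(3*s + 28) = sqrt(28 + 3*s))
M = 7827/2 (M = 8 + ((1182 - 1075)*(1762 - 1616))/4 = 8 + (107*146)/4 = 8 + (1/4)*15622 = 8 + 7811/2 = 7827/2 ≈ 3913.5)
(2203 + Q(23))*(M + S) = (2203 + sqrt(28 + 3*23))*(7827/2 + 3477) = (2203 + sqrt(28 + 69))*(14781/2) = (2203 + sqrt(97))*(14781/2) = 32562543/2 + 14781*sqrt(97)/2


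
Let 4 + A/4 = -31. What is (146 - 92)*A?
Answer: -7560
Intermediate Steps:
A = -140 (A = -16 + 4*(-31) = -16 - 124 = -140)
(146 - 92)*A = (146 - 92)*(-140) = 54*(-140) = -7560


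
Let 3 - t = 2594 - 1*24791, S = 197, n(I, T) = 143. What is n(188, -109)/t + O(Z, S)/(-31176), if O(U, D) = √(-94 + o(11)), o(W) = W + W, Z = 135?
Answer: 143/22200 - I*√2/5196 ≈ 0.0064414 - 0.00027217*I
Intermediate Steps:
o(W) = 2*W
O(U, D) = 6*I*√2 (O(U, D) = √(-94 + 2*11) = √(-94 + 22) = √(-72) = 6*I*√2)
t = 22200 (t = 3 - (2594 - 1*24791) = 3 - (2594 - 24791) = 3 - 1*(-22197) = 3 + 22197 = 22200)
n(188, -109)/t + O(Z, S)/(-31176) = 143/22200 + (6*I*√2)/(-31176) = 143*(1/22200) + (6*I*√2)*(-1/31176) = 143/22200 - I*√2/5196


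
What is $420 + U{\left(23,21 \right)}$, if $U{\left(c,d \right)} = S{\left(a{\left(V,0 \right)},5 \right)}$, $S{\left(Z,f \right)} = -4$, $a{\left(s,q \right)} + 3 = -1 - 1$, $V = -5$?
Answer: $416$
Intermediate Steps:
$a{\left(s,q \right)} = -5$ ($a{\left(s,q \right)} = -3 - 2 = -5$)
$U{\left(c,d \right)} = -4$
$420 + U{\left(23,21 \right)} = 420 - 4 = 416$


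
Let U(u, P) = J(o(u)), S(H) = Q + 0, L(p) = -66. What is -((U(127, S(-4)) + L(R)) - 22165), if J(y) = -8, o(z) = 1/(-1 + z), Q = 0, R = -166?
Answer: 22239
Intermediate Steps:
S(H) = 0 (S(H) = 0 + 0 = 0)
U(u, P) = -8
-((U(127, S(-4)) + L(R)) - 22165) = -((-8 - 66) - 22165) = -(-74 - 22165) = -1*(-22239) = 22239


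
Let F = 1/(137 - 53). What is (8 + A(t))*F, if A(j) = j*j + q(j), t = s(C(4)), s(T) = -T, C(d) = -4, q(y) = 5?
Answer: 29/84 ≈ 0.34524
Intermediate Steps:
t = 4 (t = -1*(-4) = 4)
F = 1/84 ≈ 0.011905
A(j) = 5 + j² (A(j) = j*j + 5 = j² + 5 = 5 + j²)
(8 + A(t))*F = (8 + (5 + 4²))*(1/84) = (8 + (5 + 16))*(1/84) = (8 + 21)*(1/84) = 29*(1/84) = 29/84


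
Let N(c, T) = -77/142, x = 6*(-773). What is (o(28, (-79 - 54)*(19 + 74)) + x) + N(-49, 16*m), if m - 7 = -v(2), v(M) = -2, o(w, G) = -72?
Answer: -668897/142 ≈ -4710.5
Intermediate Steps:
m = 9 (m = 7 - 1*(-2) = 7 + 2 = 9)
x = -4638
N(c, T) = -77/142 (N(c, T) = -77*1/142 = -77/142)
(o(28, (-79 - 54)*(19 + 74)) + x) + N(-49, 16*m) = (-72 - 4638) - 77/142 = -4710 - 77/142 = -668897/142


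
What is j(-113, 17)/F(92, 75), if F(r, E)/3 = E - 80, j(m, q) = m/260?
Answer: 113/3900 ≈ 0.028974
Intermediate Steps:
j(m, q) = m/260 (j(m, q) = m*(1/260) = m/260)
F(r, E) = -240 + 3*E (F(r, E) = 3*(E - 80) = 3*(-80 + E) = -240 + 3*E)
j(-113, 17)/F(92, 75) = ((1/260)*(-113))/(-240 + 3*75) = -113/(260*(-240 + 225)) = -113/260/(-15) = -113/260*(-1/15) = 113/3900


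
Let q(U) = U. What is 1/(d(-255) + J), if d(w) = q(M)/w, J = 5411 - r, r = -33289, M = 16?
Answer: 255/9868484 ≈ 2.5840e-5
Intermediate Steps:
J = 38700 (J = 5411 - 1*(-33289) = 5411 + 33289 = 38700)
d(w) = 16/w
1/(d(-255) + J) = 1/(16/(-255) + 38700) = 1/(16*(-1/255) + 38700) = 1/(-16/255 + 38700) = 1/(9868484/255) = 255/9868484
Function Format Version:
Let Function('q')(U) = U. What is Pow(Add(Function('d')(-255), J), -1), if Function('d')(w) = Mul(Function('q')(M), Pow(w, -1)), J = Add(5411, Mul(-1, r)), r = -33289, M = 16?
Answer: Rational(255, 9868484) ≈ 2.5840e-5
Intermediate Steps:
J = 38700 (J = Add(5411, Mul(-1, -33289)) = Add(5411, 33289) = 38700)
Function('d')(w) = Mul(16, Pow(w, -1))
Pow(Add(Function('d')(-255), J), -1) = Pow(Add(Mul(16, Pow(-255, -1)), 38700), -1) = Pow(Add(Mul(16, Rational(-1, 255)), 38700), -1) = Pow(Add(Rational(-16, 255), 38700), -1) = Pow(Rational(9868484, 255), -1) = Rational(255, 9868484)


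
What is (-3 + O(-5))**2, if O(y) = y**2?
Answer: 484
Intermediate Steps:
(-3 + O(-5))**2 = (-3 + (-5)**2)**2 = (-3 + 25)**2 = 22**2 = 484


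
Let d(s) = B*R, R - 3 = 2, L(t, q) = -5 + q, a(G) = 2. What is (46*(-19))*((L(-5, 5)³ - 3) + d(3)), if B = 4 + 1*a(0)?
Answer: -23598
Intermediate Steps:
B = 6 (B = 4 + 1*2 = 4 + 2 = 6)
R = 5 (R = 3 + 2 = 5)
d(s) = 30 (d(s) = 6*5 = 30)
(46*(-19))*((L(-5, 5)³ - 3) + d(3)) = (46*(-19))*(((-5 + 5)³ - 3) + 30) = -874*((0³ - 3) + 30) = -874*((0 - 3) + 30) = -874*(-3 + 30) = -874*27 = -23598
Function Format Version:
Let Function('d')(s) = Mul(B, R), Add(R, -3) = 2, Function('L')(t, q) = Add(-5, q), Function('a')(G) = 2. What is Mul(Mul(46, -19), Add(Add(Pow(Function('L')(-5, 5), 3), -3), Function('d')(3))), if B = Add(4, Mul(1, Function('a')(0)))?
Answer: -23598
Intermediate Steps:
B = 6 (B = Add(4, Mul(1, 2)) = Add(4, 2) = 6)
R = 5 (R = Add(3, 2) = 5)
Function('d')(s) = 30 (Function('d')(s) = Mul(6, 5) = 30)
Mul(Mul(46, -19), Add(Add(Pow(Function('L')(-5, 5), 3), -3), Function('d')(3))) = Mul(Mul(46, -19), Add(Add(Pow(Add(-5, 5), 3), -3), 30)) = Mul(-874, Add(Add(Pow(0, 3), -3), 30)) = Mul(-874, Add(Add(0, -3), 30)) = Mul(-874, Add(-3, 30)) = Mul(-874, 27) = -23598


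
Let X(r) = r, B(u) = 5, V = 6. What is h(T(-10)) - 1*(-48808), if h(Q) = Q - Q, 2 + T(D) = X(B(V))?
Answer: 48808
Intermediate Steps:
T(D) = 3 (T(D) = -2 + 5 = 3)
h(Q) = 0
h(T(-10)) - 1*(-48808) = 0 - 1*(-48808) = 0 + 48808 = 48808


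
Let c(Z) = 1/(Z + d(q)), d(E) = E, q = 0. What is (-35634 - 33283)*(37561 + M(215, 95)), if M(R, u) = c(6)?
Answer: -15531617539/6 ≈ -2.5886e+9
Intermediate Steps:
c(Z) = 1/Z (c(Z) = 1/(Z + 0) = 1/Z)
M(R, u) = 1/6
(-35634 - 33283)*(37561 + M(215, 95)) = (-35634 - 33283)*(37561 + 1/6) = -68917*225367/6 = -15531617539/6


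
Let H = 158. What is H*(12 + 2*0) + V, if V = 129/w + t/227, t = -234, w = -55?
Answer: 23629407/12485 ≈ 1892.6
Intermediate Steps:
V = -42153/12485 (V = 129/(-55) - 234/227 = 129*(-1/55) - 234*1/227 = -129/55 - 234/227 = -42153/12485 ≈ -3.3763)
H*(12 + 2*0) + V = 158*(12 + 2*0) - 42153/12485 = 158*(12 + 0) - 42153/12485 = 158*12 - 42153/12485 = 1896 - 42153/12485 = 23629407/12485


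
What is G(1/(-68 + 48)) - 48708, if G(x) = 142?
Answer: -48566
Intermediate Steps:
G(1/(-68 + 48)) - 48708 = 142 - 48708 = -48566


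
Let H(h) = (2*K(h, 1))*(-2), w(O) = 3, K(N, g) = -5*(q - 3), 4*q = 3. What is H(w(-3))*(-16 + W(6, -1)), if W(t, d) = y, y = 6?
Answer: 450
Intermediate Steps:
q = ¾ (q = (¼)*3 = ¾ ≈ 0.75000)
K(N, g) = 45/4 (K(N, g) = -5*(¾ - 3) = -5*(-9/4) = 45/4)
W(t, d) = 6
H(h) = -45 (H(h) = (2*(45/4))*(-2) = (45/2)*(-2) = -45)
H(w(-3))*(-16 + W(6, -1)) = -45*(-16 + 6) = -45*(-10) = 450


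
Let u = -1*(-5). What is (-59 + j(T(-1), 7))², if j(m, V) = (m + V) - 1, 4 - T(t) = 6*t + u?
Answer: 2304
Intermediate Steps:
u = 5
T(t) = -1 - 6*t (T(t) = 4 - (6*t + 5) = 4 - (5 + 6*t) = 4 + (-5 - 6*t) = -1 - 6*t)
j(m, V) = -1 + V + m (j(m, V) = (V + m) - 1 = -1 + V + m)
(-59 + j(T(-1), 7))² = (-59 + (-1 + 7 + (-1 - 6*(-1))))² = (-59 + (-1 + 7 + (-1 + 6)))² = (-59 + (-1 + 7 + 5))² = (-59 + 11)² = (-48)² = 2304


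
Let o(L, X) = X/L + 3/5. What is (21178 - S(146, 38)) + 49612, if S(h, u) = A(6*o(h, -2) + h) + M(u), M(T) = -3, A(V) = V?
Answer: 25784871/365 ≈ 70644.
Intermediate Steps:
o(L, X) = ⅗ + X/L (o(L, X) = X/L + 3*(⅕) = X/L + ⅗ = ⅗ + X/L)
S(h, u) = ⅗ + h - 12/h (S(h, u) = (6*(⅗ - 2/h) + h) - 3 = ((18/5 - 12/h) + h) - 3 = (18/5 + h - 12/h) - 3 = ⅗ + h - 12/h)
(21178 - S(146, 38)) + 49612 = (21178 - (⅗ + 146 - 12/146)) + 49612 = (21178 - (⅗ + 146 - 12*1/146)) + 49612 = (21178 - (⅗ + 146 - 6/73)) + 49612 = (21178 - 1*53479/365) + 49612 = (21178 - 53479/365) + 49612 = 7676491/365 + 49612 = 25784871/365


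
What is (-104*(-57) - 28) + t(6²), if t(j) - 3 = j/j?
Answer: 5904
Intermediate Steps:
t(j) = 4 (t(j) = 3 + j/j = 3 + 1 = 4)
(-104*(-57) - 28) + t(6²) = (-104*(-57) - 28) + 4 = (5928 - 28) + 4 = 5900 + 4 = 5904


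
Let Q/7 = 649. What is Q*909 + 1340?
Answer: 4130927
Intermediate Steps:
Q = 4543 (Q = 7*649 = 4543)
Q*909 + 1340 = 4543*909 + 1340 = 4129587 + 1340 = 4130927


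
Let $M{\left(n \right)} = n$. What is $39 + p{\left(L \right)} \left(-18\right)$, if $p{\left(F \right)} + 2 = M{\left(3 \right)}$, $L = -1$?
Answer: $21$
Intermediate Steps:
$p{\left(F \right)} = 1$ ($p{\left(F \right)} = -2 + 3 = 1$)
$39 + p{\left(L \right)} \left(-18\right) = 39 + 1 \left(-18\right) = 39 - 18 = 21$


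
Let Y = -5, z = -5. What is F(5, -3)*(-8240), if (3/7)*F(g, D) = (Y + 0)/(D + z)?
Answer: -36050/3 ≈ -12017.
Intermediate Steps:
F(g, D) = -35/(3*(-5 + D)) (F(g, D) = 7*((-5 + 0)/(D - 5))/3 = 7*(-5/(-5 + D))/3 = -35/(3*(-5 + D)))
F(5, -3)*(-8240) = -35/(-15 + 3*(-3))*(-8240) = -35/(-15 - 9)*(-8240) = -35/(-24)*(-8240) = -35*(-1/24)*(-8240) = (35/24)*(-8240) = -36050/3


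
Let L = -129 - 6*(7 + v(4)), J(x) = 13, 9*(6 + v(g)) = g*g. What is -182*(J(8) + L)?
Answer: 72436/3 ≈ 24145.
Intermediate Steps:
v(g) = -6 + g**2/9 (v(g) = -6 + (g*g)/9 = -6 + g**2/9)
L = -437/3 (L = -129 - 6*(7 + (-6 + (1/9)*4**2)) = -129 - 6*(7 + (-6 + (1/9)*16)) = -129 - 6*(7 + (-6 + 16/9)) = -129 - 6*(7 - 38/9) = -129 - 6*25/9 = -129 - 50/3 = -437/3 ≈ -145.67)
-182*(J(8) + L) = -182*(13 - 437/3) = -182*(-398/3) = 72436/3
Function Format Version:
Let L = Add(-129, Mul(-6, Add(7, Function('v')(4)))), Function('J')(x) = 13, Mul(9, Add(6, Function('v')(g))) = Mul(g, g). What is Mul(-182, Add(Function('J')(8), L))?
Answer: Rational(72436, 3) ≈ 24145.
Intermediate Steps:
Function('v')(g) = Add(-6, Mul(Rational(1, 9), Pow(g, 2))) (Function('v')(g) = Add(-6, Mul(Rational(1, 9), Mul(g, g))) = Add(-6, Mul(Rational(1, 9), Pow(g, 2))))
L = Rational(-437, 3) (L = Add(-129, Mul(-6, Add(7, Add(-6, Mul(Rational(1, 9), Pow(4, 2)))))) = Add(-129, Mul(-6, Add(7, Add(-6, Mul(Rational(1, 9), 16))))) = Add(-129, Mul(-6, Add(7, Add(-6, Rational(16, 9))))) = Add(-129, Mul(-6, Add(7, Rational(-38, 9)))) = Add(-129, Mul(-6, Rational(25, 9))) = Add(-129, Rational(-50, 3)) = Rational(-437, 3) ≈ -145.67)
Mul(-182, Add(Function('J')(8), L)) = Mul(-182, Add(13, Rational(-437, 3))) = Mul(-182, Rational(-398, 3)) = Rational(72436, 3)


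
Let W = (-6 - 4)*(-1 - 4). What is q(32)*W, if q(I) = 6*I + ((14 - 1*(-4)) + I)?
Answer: 12100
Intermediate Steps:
W = 50 (W = -10*(-5) = 50)
q(I) = 18 + 7*I (q(I) = 6*I + ((14 + 4) + I) = 6*I + (18 + I) = 18 + 7*I)
q(32)*W = (18 + 7*32)*50 = (18 + 224)*50 = 242*50 = 12100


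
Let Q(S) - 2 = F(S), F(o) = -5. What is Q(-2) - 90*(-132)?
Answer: 11877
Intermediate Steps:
Q(S) = -3 (Q(S) = 2 - 5 = -3)
Q(-2) - 90*(-132) = -3 - 90*(-132) = -3 + 11880 = 11877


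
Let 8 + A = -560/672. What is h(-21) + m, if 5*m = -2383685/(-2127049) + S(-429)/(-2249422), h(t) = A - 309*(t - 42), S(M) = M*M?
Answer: 698258534548371119/35884731117585 ≈ 19458.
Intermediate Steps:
S(M) = M²
A = -53/6 (A = -8 - 560/672 = -8 - 560*1/672 = -8 - ⅚ = -53/6 ≈ -8.8333)
h(t) = 77815/6 - 309*t (h(t) = -53/6 - 309*(t - 42) = -53/6 - 309*(-42 + t) = -53/6 + (12978 - 309*t) = 77815/6 - 309*t)
m = 4970449255061/23923154078390 (m = (-2383685/(-2127049) + (-429)²/(-2249422))/5 = (-2383685*(-1/2127049) + 184041*(-1/2249422))/5 = (2383685/2127049 - 184041/2249422)/5 = (⅕)*(4970449255061/4784630815678) = 4970449255061/23923154078390 ≈ 0.20777)
h(-21) + m = (77815/6 - 309*(-21)) + 4970449255061/23923154078390 = (77815/6 + 6489) + 4970449255061/23923154078390 = 116749/6 + 4970449255061/23923154078390 = 698258534548371119/35884731117585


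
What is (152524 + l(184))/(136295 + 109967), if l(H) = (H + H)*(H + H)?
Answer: 143974/123131 ≈ 1.1693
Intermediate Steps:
l(H) = 4*H² (l(H) = (2*H)*(2*H) = 4*H²)
(152524 + l(184))/(136295 + 109967) = (152524 + 4*184²)/(136295 + 109967) = (152524 + 4*33856)/246262 = (152524 + 135424)*(1/246262) = 287948*(1/246262) = 143974/123131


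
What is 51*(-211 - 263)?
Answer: -24174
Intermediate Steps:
51*(-211 - 263) = 51*(-474) = -24174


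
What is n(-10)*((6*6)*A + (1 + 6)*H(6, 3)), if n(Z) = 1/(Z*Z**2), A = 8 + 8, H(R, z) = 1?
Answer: -583/1000 ≈ -0.58300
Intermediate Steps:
A = 16
n(Z) = Z**(-3) (n(Z) = 1/(Z**3) = Z**(-3))
n(-10)*((6*6)*A + (1 + 6)*H(6, 3)) = ((6*6)*16 + (1 + 6)*1)/(-10)**3 = -(36*16 + 7*1)/1000 = -(576 + 7)/1000 = -1/1000*583 = -583/1000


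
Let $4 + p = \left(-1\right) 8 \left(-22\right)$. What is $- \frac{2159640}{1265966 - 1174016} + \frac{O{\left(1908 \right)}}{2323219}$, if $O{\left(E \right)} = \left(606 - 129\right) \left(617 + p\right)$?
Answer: $- \frac{166090367427}{7120666235} \approx -23.325$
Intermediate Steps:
$p = 172$ ($p = -4 + \left(-1\right) 8 \left(-22\right) = -4 - -176 = -4 + 176 = 172$)
$O{\left(E \right)} = 376353$ ($O{\left(E \right)} = \left(606 - 129\right) \left(617 + 172\right) = 477 \cdot 789 = 376353$)
$- \frac{2159640}{1265966 - 1174016} + \frac{O{\left(1908 \right)}}{2323219} = - \frac{2159640}{1265966 - 1174016} + \frac{376353}{2323219} = - \frac{2159640}{1265966 - 1174016} + 376353 \cdot \frac{1}{2323219} = - \frac{2159640}{91950} + \frac{376353}{2323219} = \left(-2159640\right) \frac{1}{91950} + \frac{376353}{2323219} = - \frac{71988}{3065} + \frac{376353}{2323219} = - \frac{166090367427}{7120666235}$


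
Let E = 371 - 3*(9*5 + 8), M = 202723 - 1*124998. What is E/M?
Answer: 212/77725 ≈ 0.0027276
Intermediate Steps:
M = 77725 (M = 202723 - 124998 = 77725)
E = 212 (E = 371 - 3*(45 + 8) = 371 - 3*53 = 371 - 159 = 212)
E/M = 212/77725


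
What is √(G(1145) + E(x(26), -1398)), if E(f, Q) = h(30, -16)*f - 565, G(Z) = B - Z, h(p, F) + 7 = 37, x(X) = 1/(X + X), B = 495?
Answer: 5*I*√32838/26 ≈ 34.849*I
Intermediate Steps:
x(X) = 1/(2*X)
h(p, F) = 30 (h(p, F) = -7 + 37 = 30)
G(Z) = 495 - Z
E(f, Q) = -565 + 30*f (E(f, Q) = 30*f - 565 = -565 + 30*f)
√(G(1145) + E(x(26), -1398)) = √((495 - 1*1145) + (-565 + 30*((½)/26))) = √((495 - 1145) + (-565 + 30*((½)*(1/26)))) = √(-650 + (-565 + 30*(1/52))) = √(-650 + (-565 + 15/26)) = √(-650 - 14675/26) = √(-31575/26) = 5*I*√32838/26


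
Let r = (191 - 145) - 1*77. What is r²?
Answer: 961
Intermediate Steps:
r = -31 (r = 46 - 77 = -31)
r² = (-31)² = 961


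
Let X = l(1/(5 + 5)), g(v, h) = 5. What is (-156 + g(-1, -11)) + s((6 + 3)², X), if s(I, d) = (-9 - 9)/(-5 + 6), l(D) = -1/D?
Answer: -169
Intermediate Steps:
X = -10 (X = -1/(1/(5 + 5)) = -1/(1/10) = -1/⅒ = -1*10 = -10)
s(I, d) = -18 (s(I, d) = -18/1 = -18*1 = -18)
(-156 + g(-1, -11)) + s((6 + 3)², X) = (-156 + 5) - 18 = -151 - 18 = -169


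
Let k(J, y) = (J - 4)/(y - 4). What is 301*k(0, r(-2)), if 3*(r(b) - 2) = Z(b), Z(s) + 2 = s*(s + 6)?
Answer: 903/4 ≈ 225.75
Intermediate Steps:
Z(s) = -2 + s*(6 + s) (Z(s) = -2 + s*(s + 6) = -2 + s*(6 + s))
r(b) = 4/3 + 2*b + b²/3 (r(b) = 2 + (-2 + b² + 6*b)/3 = 2 + (-⅔ + 2*b + b²/3) = 4/3 + 2*b + b²/3)
k(J, y) = (-4 + J)/(-4 + y)
301*k(0, r(-2)) = 301*((-4 + 0)/(-4 + (4/3 + 2*(-2) + (⅓)*(-2)²))) = 301*(-4/(-4 + (4/3 - 4 + (⅓)*4))) = 301*(-4/(-4 + (4/3 - 4 + 4/3))) = 301*(-4/(-4 - 4/3)) = 301*(-4/(-16/3)) = 301*(-3/16*(-4)) = 301*(¾) = 903/4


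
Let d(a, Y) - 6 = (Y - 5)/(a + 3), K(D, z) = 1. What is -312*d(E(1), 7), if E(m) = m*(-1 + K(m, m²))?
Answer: -2080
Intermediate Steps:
E(m) = 0 (E(m) = m*(-1 + 1) = m*0 = 0)
d(a, Y) = 6 + (-5 + Y)/(3 + a) (d(a, Y) = 6 + (Y - 5)/(a + 3) = 6 + (-5 + Y)/(3 + a))
-312*d(E(1), 7) = -312*(13 + 7 + 6*0)/(3 + 0) = -312*(13 + 7 + 0)/3 = -104*20 = -312*20/3 = -2080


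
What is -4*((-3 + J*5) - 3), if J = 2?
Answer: -16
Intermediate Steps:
-4*((-3 + J*5) - 3) = -4*((-3 + 2*5) - 3) = -4*((-3 + 10) - 3) = -4*(7 - 3) = -4*4 = -16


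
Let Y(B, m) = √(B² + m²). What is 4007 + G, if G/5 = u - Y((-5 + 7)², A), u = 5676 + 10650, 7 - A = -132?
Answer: 85637 - 5*√19337 ≈ 84942.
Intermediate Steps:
A = 139 (A = 7 - 1*(-132) = 7 + 132 = 139)
u = 16326
G = 81630 - 5*√19337 (G = 5*(16326 - √(((-5 + 7)²)² + 139²)) = 5*(16326 - √((2²)² + 19321)) = 5*(16326 - √(4² + 19321)) = 5*(16326 - √(16 + 19321)) = 5*(16326 - √19337) = 81630 - 5*√19337 ≈ 80935.)
4007 + G = 4007 + (81630 - 5*√19337) = 85637 - 5*√19337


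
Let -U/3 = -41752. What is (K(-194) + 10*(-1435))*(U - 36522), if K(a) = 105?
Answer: -1264015830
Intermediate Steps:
U = 125256 (U = -3*(-41752) = 125256)
(K(-194) + 10*(-1435))*(U - 36522) = (105 + 10*(-1435))*(125256 - 36522) = (105 - 14350)*88734 = -14245*88734 = -1264015830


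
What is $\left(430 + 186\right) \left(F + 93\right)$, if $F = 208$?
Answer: $185416$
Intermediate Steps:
$\left(430 + 186\right) \left(F + 93\right) = \left(430 + 186\right) \left(208 + 93\right) = 616 \cdot 301 = 185416$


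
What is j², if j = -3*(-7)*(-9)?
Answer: 35721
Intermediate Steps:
j = -189 (j = 21*(-9) = -189)
j² = (-189)² = 35721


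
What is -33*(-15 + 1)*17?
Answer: 7854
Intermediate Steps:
-33*(-15 + 1)*17 = -33*(-14)*17 = 462*17 = 7854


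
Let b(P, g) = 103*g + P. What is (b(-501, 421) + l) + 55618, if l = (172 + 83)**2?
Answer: 163505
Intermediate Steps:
b(P, g) = P + 103*g
l = 65025 (l = 255**2 = 65025)
(b(-501, 421) + l) + 55618 = ((-501 + 103*421) + 65025) + 55618 = ((-501 + 43363) + 65025) + 55618 = (42862 + 65025) + 55618 = 107887 + 55618 = 163505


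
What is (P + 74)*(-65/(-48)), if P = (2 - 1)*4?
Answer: 845/8 ≈ 105.63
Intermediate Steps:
P = 4 (P = 1*4 = 4)
(P + 74)*(-65/(-48)) = (4 + 74)*(-65/(-48)) = 78*(-65*(-1/48)) = 78*(65/48) = 845/8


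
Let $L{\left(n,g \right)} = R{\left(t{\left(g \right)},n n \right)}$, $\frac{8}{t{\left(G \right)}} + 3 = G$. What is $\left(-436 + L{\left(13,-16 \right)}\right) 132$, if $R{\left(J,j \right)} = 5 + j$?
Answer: $-34584$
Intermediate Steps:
$t{\left(G \right)} = \frac{8}{-3 + G}$
$L{\left(n,g \right)} = 5 + n^{2}$ ($L{\left(n,g \right)} = 5 + n n = 5 + n^{2}$)
$\left(-436 + L{\left(13,-16 \right)}\right) 132 = \left(-436 + \left(5 + 13^{2}\right)\right) 132 = \left(-436 + \left(5 + 169\right)\right) 132 = \left(-436 + 174\right) 132 = \left(-262\right) 132 = -34584$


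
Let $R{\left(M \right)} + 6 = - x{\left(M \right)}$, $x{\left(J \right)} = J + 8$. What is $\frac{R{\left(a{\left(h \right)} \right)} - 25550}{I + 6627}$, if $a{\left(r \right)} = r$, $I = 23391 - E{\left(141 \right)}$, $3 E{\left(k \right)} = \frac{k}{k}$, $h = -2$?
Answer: $- \frac{76686}{90053} \approx -0.85157$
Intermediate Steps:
$E{\left(k \right)} = \frac{1}{3}$ ($E{\left(k \right)} = \frac{k \frac{1}{k}}{3} = \frac{1}{3} \cdot 1 = \frac{1}{3}$)
$x{\left(J \right)} = 8 + J$
$I = \frac{70172}{3}$ ($I = 23391 - \frac{1}{3} = \frac{70172}{3} \approx 23391.0$)
$R{\left(M \right)} = -14 - M$ ($R{\left(M \right)} = -6 - \left(8 + M\right) = -14 - M$)
$\frac{R{\left(a{\left(h \right)} \right)} - 25550}{I + 6627} = \frac{\left(-14 - -2\right) - 25550}{\frac{70172}{3} + 6627} = \frac{\left(-14 + 2\right) - 25550}{\frac{90053}{3}} = \left(-12 - 25550\right) \frac{3}{90053} = \left(-25562\right) \frac{3}{90053} = - \frac{76686}{90053}$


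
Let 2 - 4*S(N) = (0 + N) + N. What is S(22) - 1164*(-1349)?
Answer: 3140451/2 ≈ 1.5702e+6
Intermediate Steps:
S(N) = ½ - N/2 (S(N) = ½ - ((0 + N) + N)/4 = ½ - (N + N)/4 = ½ - N/2)
S(22) - 1164*(-1349) = (½ - ½*22) - 1164*(-1349) = (½ - 11) + 1570236 = -21/2 + 1570236 = 3140451/2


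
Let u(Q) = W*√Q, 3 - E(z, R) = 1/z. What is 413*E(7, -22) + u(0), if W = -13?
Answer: 1180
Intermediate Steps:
E(z, R) = 3 - 1/z
u(Q) = -13*√Q
413*E(7, -22) + u(0) = 413*(3 - 1/7) - 13*√0 = 413*(3 - 1*⅐) - 13*0 = 413*(3 - ⅐) + 0 = 413*(20/7) + 0 = 1180 + 0 = 1180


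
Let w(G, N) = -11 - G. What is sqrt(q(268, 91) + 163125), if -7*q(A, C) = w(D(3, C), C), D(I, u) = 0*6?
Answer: sqrt(7993202)/7 ≈ 403.89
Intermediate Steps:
D(I, u) = 0
q(A, C) = 11/7 (q(A, C) = -(-11 - 1*0)/7 = -(-11 + 0)/7 = -1/7*(-11) = 11/7)
sqrt(q(268, 91) + 163125) = sqrt(11/7 + 163125) = sqrt(1141886/7) = sqrt(7993202)/7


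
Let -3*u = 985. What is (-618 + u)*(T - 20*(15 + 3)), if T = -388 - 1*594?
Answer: 3809938/3 ≈ 1.2700e+6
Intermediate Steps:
u = -985/3 (u = -1/3*985 = -985/3 ≈ -328.33)
T = -982 (T = -388 - 594 = -982)
(-618 + u)*(T - 20*(15 + 3)) = (-618 - 985/3)*(-982 - 20*(15 + 3)) = -2839*(-982 - 20*18)/3 = -2839*(-982 - 360)/3 = -2839/3*(-1342) = 3809938/3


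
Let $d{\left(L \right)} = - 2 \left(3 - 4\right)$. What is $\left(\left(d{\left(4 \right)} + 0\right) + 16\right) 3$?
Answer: $54$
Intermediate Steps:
$d{\left(L \right)} = 2$ ($d{\left(L \right)} = \left(-2\right) \left(-1\right) = 2$)
$\left(\left(d{\left(4 \right)} + 0\right) + 16\right) 3 = \left(\left(2 + 0\right) + 16\right) 3 = \left(2 + 16\right) 3 = 18 \cdot 3 = 54$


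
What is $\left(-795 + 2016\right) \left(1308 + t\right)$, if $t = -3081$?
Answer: $-2164833$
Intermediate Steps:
$\left(-795 + 2016\right) \left(1308 + t\right) = \left(-795 + 2016\right) \left(1308 - 3081\right) = 1221 \left(-1773\right) = -2164833$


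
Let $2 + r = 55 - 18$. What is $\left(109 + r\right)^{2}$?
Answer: $20736$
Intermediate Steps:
$r = 35$ ($r = -2 + \left(55 - 18\right) = -2 + 37 = 35$)
$\left(109 + r\right)^{2} = \left(109 + 35\right)^{2} = 144^{2} = 20736$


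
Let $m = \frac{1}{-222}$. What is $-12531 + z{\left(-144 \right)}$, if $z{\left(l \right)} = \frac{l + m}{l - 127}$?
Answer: $- \frac{753858053}{60162} \approx -12530.0$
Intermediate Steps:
$m = - \frac{1}{222} \approx -0.0045045$
$z{\left(l \right)} = \frac{- \frac{1}{222} + l}{-127 + l}$ ($z{\left(l \right)} = \frac{l - \frac{1}{222}}{l - 127} = \frac{- \frac{1}{222} + l}{-127 + l}$)
$-12531 + z{\left(-144 \right)} = -12531 + \frac{- \frac{1}{222} - 144}{-127 - 144} = -12531 + \frac{1}{-271} \left(- \frac{31969}{222}\right) = -12531 - - \frac{31969}{60162} = -12531 + \frac{31969}{60162} = - \frac{753858053}{60162}$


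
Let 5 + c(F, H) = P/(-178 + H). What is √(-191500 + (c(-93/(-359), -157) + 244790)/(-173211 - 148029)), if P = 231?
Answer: I*√154012816423210879/896795 ≈ 437.61*I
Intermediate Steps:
c(F, H) = -5 + 231/(-178 + H)
√(-191500 + (c(-93/(-359), -157) + 244790)/(-173211 - 148029)) = √(-191500 + ((1121 - 5*(-157))/(-178 - 157) + 244790)/(-173211 - 148029)) = √(-191500 + ((1121 + 785)/(-335) + 244790)/(-321240)) = √(-191500 + (-1/335*1906 + 244790)*(-1/321240)) = √(-191500 + (-1906/335 + 244790)*(-1/321240)) = √(-191500 + (82002744/335)*(-1/321240)) = √(-191500 - 3416781/4483975) = √(-858684629281/4483975) = I*√154012816423210879/896795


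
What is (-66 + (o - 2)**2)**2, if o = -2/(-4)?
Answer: 65025/16 ≈ 4064.1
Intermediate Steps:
o = 1/2 (o = -2*(-1/4) = 1/2 ≈ 0.50000)
(-66 + (o - 2)**2)**2 = (-66 + (1/2 - 2)**2)**2 = (-66 + (-3/2)**2)**2 = (-66 + 9/4)**2 = (-255/4)**2 = 65025/16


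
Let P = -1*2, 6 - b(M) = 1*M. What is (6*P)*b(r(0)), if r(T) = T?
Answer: -72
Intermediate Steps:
b(M) = 6 - M
P = -2
(6*P)*b(r(0)) = (6*(-2))*(6 - 1*0) = -12*(6 + 0) = -12*6 = -72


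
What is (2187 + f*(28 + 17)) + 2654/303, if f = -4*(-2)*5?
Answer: 1210715/303 ≈ 3995.8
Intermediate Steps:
f = 40 (f = 8*5 = 40)
(2187 + f*(28 + 17)) + 2654/303 = (2187 + 40*(28 + 17)) + 2654/303 = (2187 + 40*45) + 2654*(1/303) = (2187 + 1800) + 2654/303 = 3987 + 2654/303 = 1210715/303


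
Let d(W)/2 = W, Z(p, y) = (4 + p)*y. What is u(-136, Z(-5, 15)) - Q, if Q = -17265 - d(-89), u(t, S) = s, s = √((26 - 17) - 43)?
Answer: 17087 + I*√34 ≈ 17087.0 + 5.831*I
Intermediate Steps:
Z(p, y) = y*(4 + p)
d(W) = 2*W
s = I*√34 (s = √(9 - 43) = √(-34) = I*√34 ≈ 5.8309*I)
u(t, S) = I*√34
Q = -17087 (Q = -17265 - 2*(-89) = -17265 - 1*(-178) = -17265 + 178 = -17087)
u(-136, Z(-5, 15)) - Q = I*√34 - 1*(-17087) = I*√34 + 17087 = 17087 + I*√34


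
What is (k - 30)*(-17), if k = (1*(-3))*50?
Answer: 3060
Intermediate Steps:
k = -150 (k = -3*50 = -150)
(k - 30)*(-17) = (-150 - 30)*(-17) = -180*(-17) = 3060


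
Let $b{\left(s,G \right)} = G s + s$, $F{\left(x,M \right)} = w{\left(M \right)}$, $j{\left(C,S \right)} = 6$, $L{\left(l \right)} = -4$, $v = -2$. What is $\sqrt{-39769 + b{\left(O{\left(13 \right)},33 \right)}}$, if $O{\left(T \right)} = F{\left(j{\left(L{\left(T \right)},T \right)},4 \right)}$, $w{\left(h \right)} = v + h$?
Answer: $37 i \sqrt{29} \approx 199.25 i$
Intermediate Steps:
$w{\left(h \right)} = -2 + h$
$F{\left(x,M \right)} = -2 + M$
$O{\left(T \right)} = 2$ ($O{\left(T \right)} = -2 + 4 = 2$)
$b{\left(s,G \right)} = s + G s$
$\sqrt{-39769 + b{\left(O{\left(13 \right)},33 \right)}} = \sqrt{-39769 + 2 \left(1 + 33\right)} = \sqrt{-39769 + 2 \cdot 34} = \sqrt{-39769 + 68} = \sqrt{-39701} = 37 i \sqrt{29}$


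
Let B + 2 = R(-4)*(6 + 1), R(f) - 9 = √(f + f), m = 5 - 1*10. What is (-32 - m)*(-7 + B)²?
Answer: -68148 - 40824*I*√2 ≈ -68148.0 - 57734.0*I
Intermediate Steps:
m = -5 (m = 5 - 10 = -5)
R(f) = 9 + √2*√f (R(f) = 9 + √(f + f) = 9 + √(2*f) = 9 + √2*√f)
B = 61 + 14*I*√2 (B = -2 + (9 + √2*√(-4))*(6 + 1) = -2 + (9 + √2*(2*I))*7 = -2 + (9 + 2*I*√2)*7 = -2 + (63 + 14*I*√2) = 61 + 14*I*√2 ≈ 61.0 + 19.799*I)
(-32 - m)*(-7 + B)² = (-32 - 1*(-5))*(-7 + (61 + 14*I*√2))² = (-32 + 5)*(54 + 14*I*√2)² = -27*(54 + 14*I*√2)²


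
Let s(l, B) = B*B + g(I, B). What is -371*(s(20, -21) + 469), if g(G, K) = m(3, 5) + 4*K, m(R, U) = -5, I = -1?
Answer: -304591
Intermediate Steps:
g(G, K) = -5 + 4*K
s(l, B) = -5 + B**2 + 4*B (s(l, B) = B*B + (-5 + 4*B) = B**2 + (-5 + 4*B) = -5 + B**2 + 4*B)
-371*(s(20, -21) + 469) = -371*((-5 + (-21)**2 + 4*(-21)) + 469) = -371*((-5 + 441 - 84) + 469) = -371*(352 + 469) = -371*821 = -304591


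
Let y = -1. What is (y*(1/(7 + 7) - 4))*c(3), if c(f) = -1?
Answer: -55/14 ≈ -3.9286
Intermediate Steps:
(y*(1/(7 + 7) - 4))*c(3) = -(1/(7 + 7) - 4)*(-1) = -(1/14 - 4)*(-1) = -1*(-55/14)*(-1) = (55/14)*(-1) = -55/14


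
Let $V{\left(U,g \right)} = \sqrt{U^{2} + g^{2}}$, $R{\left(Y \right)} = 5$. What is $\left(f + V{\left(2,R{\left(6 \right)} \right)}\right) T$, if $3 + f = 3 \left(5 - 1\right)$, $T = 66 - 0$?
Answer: $594 + 66 \sqrt{29} \approx 949.42$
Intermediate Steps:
$T = 66$ ($T = 66 + 0 = 66$)
$f = 9$ ($f = -3 + 3 \left(5 - 1\right) = -3 + 3 \cdot 4 = -3 + 12 = 9$)
$\left(f + V{\left(2,R{\left(6 \right)} \right)}\right) T = \left(9 + \sqrt{2^{2} + 5^{2}}\right) 66 = \left(9 + \sqrt{4 + 25}\right) 66 = \left(9 + \sqrt{29}\right) 66 = 594 + 66 \sqrt{29}$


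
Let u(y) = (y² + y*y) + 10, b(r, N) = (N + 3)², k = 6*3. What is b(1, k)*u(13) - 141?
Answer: 153327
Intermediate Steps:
k = 18
b(r, N) = (3 + N)²
u(y) = 10 + 2*y² (u(y) = (y² + y²) + 10 = 2*y² + 10 = 10 + 2*y²)
b(1, k)*u(13) - 141 = (3 + 18)²*(10 + 2*13²) - 141 = 21²*(10 + 2*169) - 141 = 441*(10 + 338) - 141 = 441*348 - 141 = 153468 - 141 = 153327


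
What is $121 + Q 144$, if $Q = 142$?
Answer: $20569$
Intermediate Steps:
$121 + Q 144 = 121 + 142 \cdot 144 = 121 + 20448 = 20569$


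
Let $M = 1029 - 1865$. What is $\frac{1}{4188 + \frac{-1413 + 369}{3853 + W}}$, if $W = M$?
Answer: $\frac{3017}{12634152} \approx 0.0002388$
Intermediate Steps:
$M = -836$ ($M = 1029 - 1865 = -836$)
$W = -836$
$\frac{1}{4188 + \frac{-1413 + 369}{3853 + W}} = \frac{1}{4188 + \frac{-1413 + 369}{3853 - 836}} = \frac{1}{4188 - \frac{1044}{3017}} = \frac{1}{\frac{12634152}{3017}} = \frac{3017}{12634152}$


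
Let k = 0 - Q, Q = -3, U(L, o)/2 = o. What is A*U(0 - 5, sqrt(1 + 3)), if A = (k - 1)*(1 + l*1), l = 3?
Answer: 32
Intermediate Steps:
U(L, o) = 2*o
k = 3 (k = 0 - 1*(-3) = 0 + 3 = 3)
A = 8 (A = (3 - 1)*(1 + 3*1) = 2*(1 + 3) = 2*4 = 8)
A*U(0 - 5, sqrt(1 + 3)) = 8*(2*sqrt(1 + 3)) = 8*(2*sqrt(4)) = 8*(2*2) = 8*4 = 32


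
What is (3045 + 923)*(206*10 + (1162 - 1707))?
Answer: 6011520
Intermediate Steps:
(3045 + 923)*(206*10 + (1162 - 1707)) = 3968*(2060 - 545) = 3968*1515 = 6011520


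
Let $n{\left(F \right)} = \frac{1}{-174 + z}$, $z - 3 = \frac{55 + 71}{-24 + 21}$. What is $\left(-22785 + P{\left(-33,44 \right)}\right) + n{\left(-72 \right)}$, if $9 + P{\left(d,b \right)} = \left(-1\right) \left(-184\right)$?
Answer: $- \frac{4815931}{213} \approx -22610.0$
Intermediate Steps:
$P{\left(d,b \right)} = 175$ ($P{\left(d,b \right)} = -9 - -184 = -9 + 184 = 175$)
$z = -39$ ($z = 3 + \frac{55 + 71}{-24 + 21} = 3 + \frac{126}{-3} = 3 + 126 \left(- \frac{1}{3}\right) = 3 - 42 = -39$)
$n{\left(F \right)} = - \frac{1}{213}$ ($n{\left(F \right)} = \frac{1}{-174 - 39} = \frac{1}{-213} = - \frac{1}{213}$)
$\left(-22785 + P{\left(-33,44 \right)}\right) + n{\left(-72 \right)} = \left(-22785 + 175\right) - \frac{1}{213} = -22610 - \frac{1}{213} = - \frac{4815931}{213}$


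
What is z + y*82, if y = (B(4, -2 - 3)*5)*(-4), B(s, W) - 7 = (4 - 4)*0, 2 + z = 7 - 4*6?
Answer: -11499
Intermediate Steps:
z = -19 (z = -2 + (7 - 4*6) = -2 + (7 - 24) = -2 - 17 = -19)
B(s, W) = 7 (B(s, W) = 7 + (4 - 4)*0 = 7 + 0*0 = 7 + 0 = 7)
y = -140 (y = (7*5)*(-4) = 35*(-4) = -140)
z + y*82 = -19 - 140*82 = -19 - 11480 = -11499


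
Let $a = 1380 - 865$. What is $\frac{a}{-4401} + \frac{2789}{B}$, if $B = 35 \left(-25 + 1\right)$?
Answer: $- \frac{4235663}{1232280} \approx -3.4373$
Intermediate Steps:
$a = 515$ ($a = 1380 - 865 = 515$)
$B = -840$ ($B = 35 \left(-24\right) = -840$)
$\frac{a}{-4401} + \frac{2789}{B} = \frac{515}{-4401} + \frac{2789}{-840} = 515 \left(- \frac{1}{4401}\right) + 2789 \left(- \frac{1}{840}\right) = - \frac{515}{4401} - \frac{2789}{840} = - \frac{4235663}{1232280}$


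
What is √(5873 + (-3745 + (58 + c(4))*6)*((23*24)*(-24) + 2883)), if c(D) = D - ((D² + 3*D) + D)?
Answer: √36957098 ≈ 6079.2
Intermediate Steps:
c(D) = -D² - 3*D (c(D) = D - (D² + 4*D) = D + (-D² - 4*D) = -D² - 3*D)
√(5873 + (-3745 + (58 + c(4))*6)*((23*24)*(-24) + 2883)) = √(5873 + (-3745 + (58 - 1*4*(3 + 4))*6)*((23*24)*(-24) + 2883)) = √(5873 + (-3745 + (58 - 1*4*7)*6)*(552*(-24) + 2883)) = √(5873 + (-3745 + (58 - 28)*6)*(-13248 + 2883)) = √(5873 + (-3745 + 30*6)*(-10365)) = √(5873 + (-3745 + 180)*(-10365)) = √(5873 - 3565*(-10365)) = √(5873 + 36951225) = √36957098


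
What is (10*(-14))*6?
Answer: -840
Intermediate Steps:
(10*(-14))*6 = -140*6 = -840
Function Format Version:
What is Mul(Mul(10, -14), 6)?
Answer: -840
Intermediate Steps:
Mul(Mul(10, -14), 6) = Mul(-140, 6) = -840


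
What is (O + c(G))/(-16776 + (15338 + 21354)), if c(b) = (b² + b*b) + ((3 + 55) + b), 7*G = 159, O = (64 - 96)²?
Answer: 104693/975884 ≈ 0.10728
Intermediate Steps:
O = 1024 (O = (-32)² = 1024)
G = 159/7 (G = (⅐)*159 = 159/7 ≈ 22.714)
c(b) = 58 + b + 2*b² (c(b) = (b² + b²) + (58 + b) = 2*b² + (58 + b) = 58 + b + 2*b²)
(O + c(G))/(-16776 + (15338 + 21354)) = (1024 + (58 + 159/7 + 2*(159/7)²))/(-16776 + (15338 + 21354)) = (1024 + (58 + 159/7 + 2*(25281/49)))/(-16776 + 36692) = (1024 + (58 + 159/7 + 50562/49))/19916 = (1024 + 54517/49)*(1/19916) = (104693/49)*(1/19916) = 104693/975884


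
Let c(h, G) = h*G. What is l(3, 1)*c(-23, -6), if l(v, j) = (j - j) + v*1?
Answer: 414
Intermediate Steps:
c(h, G) = G*h
l(v, j) = v (l(v, j) = 0 + v = v)
l(3, 1)*c(-23, -6) = 3*(-6*(-23)) = 3*138 = 414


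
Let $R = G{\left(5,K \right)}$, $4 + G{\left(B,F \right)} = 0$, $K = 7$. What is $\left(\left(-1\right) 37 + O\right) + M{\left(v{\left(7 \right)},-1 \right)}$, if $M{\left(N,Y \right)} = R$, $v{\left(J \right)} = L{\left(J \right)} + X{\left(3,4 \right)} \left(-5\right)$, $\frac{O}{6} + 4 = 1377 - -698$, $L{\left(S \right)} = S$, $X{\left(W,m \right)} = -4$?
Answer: $12385$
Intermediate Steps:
$G{\left(B,F \right)} = -4$ ($G{\left(B,F \right)} = -4 + 0 = -4$)
$R = -4$
$O = 12426$ ($O = -24 + 6 \left(1377 - -698\right) = -24 + 6 \left(1377 + 698\right) = -24 + 6 \cdot 2075 = -24 + 12450 = 12426$)
$v{\left(J \right)} = 20 + J$ ($v{\left(J \right)} = J - -20 = J + 20 = 20 + J$)
$M{\left(N,Y \right)} = -4$
$\left(\left(-1\right) 37 + O\right) + M{\left(v{\left(7 \right)},-1 \right)} = \left(\left(-1\right) 37 + 12426\right) - 4 = \left(-37 + 12426\right) - 4 = 12389 - 4 = 12385$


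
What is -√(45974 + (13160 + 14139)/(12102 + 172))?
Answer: -35*√15662542/646 ≈ -214.42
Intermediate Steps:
-√(45974 + (13160 + 14139)/(12102 + 172)) = -√(45974 + 27299/12274) = -√(564312175/12274) = -35*√15662542/646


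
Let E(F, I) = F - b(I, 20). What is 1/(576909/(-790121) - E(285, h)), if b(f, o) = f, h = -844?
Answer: -790121/892623518 ≈ -0.00088517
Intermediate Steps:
E(F, I) = F - I
1/(576909/(-790121) - E(285, h)) = 1/(576909/(-790121) - (285 - 1*(-844))) = 1/(576909*(-1/790121) - (285 + 844)) = 1/(-576909/790121 - 1*1129) = 1/(-576909/790121 - 1129) = 1/(-892623518/790121) = -790121/892623518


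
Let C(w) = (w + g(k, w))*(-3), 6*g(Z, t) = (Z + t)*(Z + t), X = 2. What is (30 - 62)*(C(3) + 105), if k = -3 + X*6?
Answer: -768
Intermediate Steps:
k = 9 (k = -3 + 2*6 = -3 + 12 = 9)
g(Z, t) = (Z + t)²/6 (g(Z, t) = ((Z + t)*(Z + t))/6 = (Z + t)²/6)
C(w) = -3*w - (9 + w)²/2 (C(w) = (w + (9 + w)²/6)*(-3) = -3*w - (9 + w)²/2)
(30 - 62)*(C(3) + 105) = (30 - 62)*((-3*3 - (9 + 3)²/2) + 105) = -32*((-9 - ½*12²) + 105) = -32*((-9 - ½*144) + 105) = -32*((-9 - 72) + 105) = -32*(-81 + 105) = -32*24 = -768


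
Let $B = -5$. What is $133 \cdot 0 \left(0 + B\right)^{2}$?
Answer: $0$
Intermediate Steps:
$133 \cdot 0 \left(0 + B\right)^{2} = 133 \cdot 0 \left(0 - 5\right)^{2} = 0 \left(-5\right)^{2} = 0 \cdot 25 = 0$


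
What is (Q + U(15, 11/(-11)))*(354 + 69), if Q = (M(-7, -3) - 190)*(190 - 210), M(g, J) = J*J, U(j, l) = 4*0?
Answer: 1531260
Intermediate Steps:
U(j, l) = 0
M(g, J) = J²
Q = 3620 (Q = ((-3)² - 190)*(190 - 210) = (9 - 190)*(-20) = -181*(-20) = 3620)
(Q + U(15, 11/(-11)))*(354 + 69) = (3620 + 0)*(354 + 69) = 3620*423 = 1531260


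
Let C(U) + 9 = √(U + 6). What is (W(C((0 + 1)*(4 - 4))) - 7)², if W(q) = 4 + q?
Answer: (12 - √6)² ≈ 91.212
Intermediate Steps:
C(U) = -9 + √(6 + U) (C(U) = -9 + √(U + 6) = -9 + √(6 + U))
(W(C((0 + 1)*(4 - 4))) - 7)² = ((4 + (-9 + √(6 + (0 + 1)*(4 - 4)))) - 7)² = ((4 + (-9 + √(6 + 1*0))) - 7)² = ((4 + (-9 + √(6 + 0))) - 7)² = ((4 + (-9 + √6)) - 7)² = ((-5 + √6) - 7)² = (-12 + √6)²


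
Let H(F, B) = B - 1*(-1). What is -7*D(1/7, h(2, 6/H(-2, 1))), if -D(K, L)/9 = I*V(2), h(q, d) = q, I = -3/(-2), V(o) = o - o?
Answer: 0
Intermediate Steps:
V(o) = 0
H(F, B) = 1 + B (H(F, B) = B + 1 = 1 + B)
I = 3/2 (I = -3*(-½) = 3/2 ≈ 1.5000)
D(K, L) = 0 (D(K, L) = -27*0/2 = -9*0 = 0)
-7*D(1/7, h(2, 6/H(-2, 1))) = -7*0 = 0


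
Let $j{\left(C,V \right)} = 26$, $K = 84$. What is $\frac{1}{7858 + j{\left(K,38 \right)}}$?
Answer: $\frac{1}{7884} \approx 0.00012684$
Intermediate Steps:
$\frac{1}{7858 + j{\left(K,38 \right)}} = \frac{1}{7858 + 26} = \frac{1}{7884}$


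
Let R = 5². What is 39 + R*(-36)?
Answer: -861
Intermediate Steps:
R = 25
39 + R*(-36) = 39 + 25*(-36) = 39 - 900 = -861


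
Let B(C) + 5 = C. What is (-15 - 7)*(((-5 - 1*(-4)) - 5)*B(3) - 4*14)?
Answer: 968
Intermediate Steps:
B(C) = -5 + C
(-15 - 7)*(((-5 - 1*(-4)) - 5)*B(3) - 4*14) = (-15 - 7)*(((-5 - 1*(-4)) - 5)*(-5 + 3) - 4*14) = -22*(((-5 + 4) - 5)*(-2) - 56) = -22*((-1 - 5)*(-2) - 56) = -22*(-6*(-2) - 56) = -22*(12 - 56) = -22*(-44) = 968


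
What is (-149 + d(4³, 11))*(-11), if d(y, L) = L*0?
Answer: 1639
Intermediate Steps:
d(y, L) = 0
(-149 + d(4³, 11))*(-11) = (-149 + 0)*(-11) = -149*(-11) = 1639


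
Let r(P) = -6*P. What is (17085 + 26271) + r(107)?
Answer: 42714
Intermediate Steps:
(17085 + 26271) + r(107) = (17085 + 26271) - 6*107 = 43356 - 642 = 42714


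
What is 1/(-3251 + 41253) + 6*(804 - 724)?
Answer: 18240961/38002 ≈ 480.00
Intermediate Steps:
1/(-3251 + 41253) + 6*(804 - 724) = 1/38002 + 6*80 = 1/38002 + 480 = 18240961/38002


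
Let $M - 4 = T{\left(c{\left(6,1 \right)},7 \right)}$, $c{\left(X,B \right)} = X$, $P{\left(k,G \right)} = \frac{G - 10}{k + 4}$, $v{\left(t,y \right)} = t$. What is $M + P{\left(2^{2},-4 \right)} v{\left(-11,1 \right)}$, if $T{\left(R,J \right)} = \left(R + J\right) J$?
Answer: $\frac{457}{4} \approx 114.25$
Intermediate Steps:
$P{\left(k,G \right)} = \frac{-10 + G}{4 + k}$
$T{\left(R,J \right)} = J \left(J + R\right)$ ($T{\left(R,J \right)} = \left(J + R\right) J = J \left(J + R\right)$)
$M = 95$ ($M = 4 + 7 \left(7 + 6\right) = 4 + 7 \cdot 13 = 4 + 91 = 95$)
$M + P{\left(2^{2},-4 \right)} v{\left(-11,1 \right)} = 95 + \frac{-10 - 4}{4 + 2^{2}} \left(-11\right) = 95 + \frac{1}{4 + 4} \left(-14\right) \left(-11\right) = 95 + \frac{1}{8} \left(-14\right) \left(-11\right) = 95 - - \frac{77}{4} = 95 + \frac{77}{4} = \frac{457}{4}$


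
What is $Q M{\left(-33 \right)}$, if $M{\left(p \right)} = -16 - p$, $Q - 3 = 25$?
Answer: $476$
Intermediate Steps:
$Q = 28$ ($Q = 3 + 25 = 28$)
$Q M{\left(-33 \right)} = 28 \left(-16 - -33\right) = 28 \left(-16 + 33\right) = 28 \cdot 17 = 476$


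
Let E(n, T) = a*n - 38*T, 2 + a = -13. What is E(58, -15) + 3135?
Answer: 2835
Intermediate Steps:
a = -15 (a = -2 - 13 = -15)
E(n, T) = -38*T - 15*n (E(n, T) = -15*n - 38*T = -38*T - 15*n)
E(58, -15) + 3135 = (-38*(-15) - 15*58) + 3135 = (570 - 870) + 3135 = -300 + 3135 = 2835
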